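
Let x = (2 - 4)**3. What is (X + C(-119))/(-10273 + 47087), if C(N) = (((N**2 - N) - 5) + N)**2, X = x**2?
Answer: 100196200/18407 ≈ 5443.4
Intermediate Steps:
x = -8 (x = (-2)**3 = -8)
X = 64 (X = (-8)**2 = 64)
C(N) = (-5 + N**2)**2 (C(N) = ((-5 + N**2 - N) + N)**2 = (-5 + N**2)**2)
(X + C(-119))/(-10273 + 47087) = (64 + (-5 + (-119)**2)**2)/(-10273 + 47087) = (64 + (-5 + 14161)**2)/36814 = (64 + 14156**2)*(1/36814) = (64 + 200392336)*(1/36814) = 200392400*(1/36814) = 100196200/18407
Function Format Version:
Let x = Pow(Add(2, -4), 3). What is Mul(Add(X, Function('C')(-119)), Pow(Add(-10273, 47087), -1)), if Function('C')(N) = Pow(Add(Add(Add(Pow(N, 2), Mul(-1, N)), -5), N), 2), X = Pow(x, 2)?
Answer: Rational(100196200, 18407) ≈ 5443.4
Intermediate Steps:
x = -8 (x = Pow(-2, 3) = -8)
X = 64 (X = Pow(-8, 2) = 64)
Function('C')(N) = Pow(Add(-5, Pow(N, 2)), 2) (Function('C')(N) = Pow(Add(Add(-5, Pow(N, 2), Mul(-1, N)), N), 2) = Pow(Add(-5, Pow(N, 2)), 2))
Mul(Add(X, Function('C')(-119)), Pow(Add(-10273, 47087), -1)) = Mul(Add(64, Pow(Add(-5, Pow(-119, 2)), 2)), Pow(Add(-10273, 47087), -1)) = Mul(Add(64, Pow(Add(-5, 14161), 2)), Pow(36814, -1)) = Mul(Add(64, Pow(14156, 2)), Rational(1, 36814)) = Mul(Add(64, 200392336), Rational(1, 36814)) = Mul(200392400, Rational(1, 36814)) = Rational(100196200, 18407)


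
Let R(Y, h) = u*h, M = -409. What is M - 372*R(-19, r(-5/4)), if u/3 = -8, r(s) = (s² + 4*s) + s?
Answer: -42259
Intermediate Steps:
r(s) = s² + 5*s
u = -24 (u = 3*(-8) = -24)
R(Y, h) = -24*h
M - 372*R(-19, r(-5/4)) = -409 - (-8928)*(-5/4)*(5 - 5/4) = -409 - (-8928)*(-5*¼)*(5 - 5*¼) = -409 - (-8928)*(-5*(5 - 5/4)/4) = -409 - (-8928)*(-5/4*15/4) = -409 - (-8928)*(-75)/16 = -409 - 372*225/2 = -409 - 41850 = -42259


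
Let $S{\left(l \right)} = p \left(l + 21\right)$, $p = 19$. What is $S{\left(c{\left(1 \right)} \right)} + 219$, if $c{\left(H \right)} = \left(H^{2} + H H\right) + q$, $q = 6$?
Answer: $770$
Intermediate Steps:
$c{\left(H \right)} = 6 + 2 H^{2}$ ($c{\left(H \right)} = \left(H^{2} + H H\right) + 6 = \left(H^{2} + H^{2}\right) + 6 = 2 H^{2} + 6 = 6 + 2 H^{2}$)
$S{\left(l \right)} = 399 + 19 l$ ($S{\left(l \right)} = 19 \left(l + 21\right) = 19 \left(21 + l\right) = 399 + 19 l$)
$S{\left(c{\left(1 \right)} \right)} + 219 = \left(399 + 19 \left(6 + 2 \cdot 1^{2}\right)\right) + 219 = \left(399 + 19 \left(6 + 2 \cdot 1\right)\right) + 219 = \left(399 + 19 \left(6 + 2\right)\right) + 219 = \left(399 + 19 \cdot 8\right) + 219 = \left(399 + 152\right) + 219 = 551 + 219 = 770$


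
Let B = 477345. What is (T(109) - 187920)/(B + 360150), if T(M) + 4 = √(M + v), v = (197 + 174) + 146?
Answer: -187924/837495 + √626/837495 ≈ -0.22436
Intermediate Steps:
v = 517 (v = 371 + 146 = 517)
T(M) = -4 + √(517 + M) (T(M) = -4 + √(M + 517) = -4 + √(517 + M))
(T(109) - 187920)/(B + 360150) = ((-4 + √(517 + 109)) - 187920)/(477345 + 360150) = ((-4 + √626) - 187920)/837495 = (-187924 + √626)*(1/837495) = -187924/837495 + √626/837495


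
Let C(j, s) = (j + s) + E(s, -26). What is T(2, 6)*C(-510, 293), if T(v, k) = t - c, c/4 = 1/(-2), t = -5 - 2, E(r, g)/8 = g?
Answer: 2125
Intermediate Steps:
E(r, g) = 8*g
C(j, s) = -208 + j + s (C(j, s) = (j + s) + 8*(-26) = (j + s) - 208 = -208 + j + s)
t = -7
c = -2 (c = 4/(-2) = 4*(-½) = -2)
T(v, k) = -5 (T(v, k) = -7 - 1*(-2) = -7 + 2 = -5)
T(2, 6)*C(-510, 293) = -5*(-208 - 510 + 293) = -5*(-425) = 2125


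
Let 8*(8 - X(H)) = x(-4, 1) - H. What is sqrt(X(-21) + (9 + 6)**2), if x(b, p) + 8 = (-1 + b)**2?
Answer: sqrt(913)/2 ≈ 15.108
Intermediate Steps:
x(b, p) = -8 + (-1 + b)**2
X(H) = 47/8 + H/8 (X(H) = 8 - ((-8 + (-1 - 4)**2) - H)/8 = 8 - ((-8 + (-5)**2) - H)/8 = 8 - ((-8 + 25) - H)/8 = 8 - (17 - H)/8 = 8 + (-17/8 + H/8) = 47/8 + H/8)
sqrt(X(-21) + (9 + 6)**2) = sqrt((47/8 + (1/8)*(-21)) + (9 + 6)**2) = sqrt((47/8 - 21/8) + 15**2) = sqrt(13/4 + 225) = sqrt(913/4) = sqrt(913)/2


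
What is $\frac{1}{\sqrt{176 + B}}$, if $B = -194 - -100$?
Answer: $\frac{\sqrt{82}}{82} \approx 0.11043$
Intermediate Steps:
$B = -94$ ($B = -194 + 100 = -94$)
$\frac{1}{\sqrt{176 + B}} = \frac{1}{\sqrt{176 - 94}} = \frac{1}{\sqrt{82}} = \frac{\sqrt{82}}{82}$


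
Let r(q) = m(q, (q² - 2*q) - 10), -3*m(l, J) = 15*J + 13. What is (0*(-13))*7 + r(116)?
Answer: -198223/3 ≈ -66074.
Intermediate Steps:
m(l, J) = -13/3 - 5*J (m(l, J) = -(15*J + 13)/3 = -(13 + 15*J)/3 = -13/3 - 5*J)
r(q) = 137/3 - 5*q² + 10*q (r(q) = -13/3 - 5*((q² - 2*q) - 10) = -13/3 - 5*(-10 + q² - 2*q) = -13/3 + (50 - 5*q² + 10*q) = 137/3 - 5*q² + 10*q)
(0*(-13))*7 + r(116) = (0*(-13))*7 + (137/3 - 5*116² + 10*116) = 0*7 + (137/3 - 5*13456 + 1160) = 0 + (137/3 - 67280 + 1160) = 0 - 198223/3 = -198223/3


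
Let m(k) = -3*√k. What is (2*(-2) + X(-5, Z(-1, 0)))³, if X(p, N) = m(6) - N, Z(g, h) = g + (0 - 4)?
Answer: 163 - 171*√6 ≈ -255.86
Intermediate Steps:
Z(g, h) = -4 + g (Z(g, h) = g - 4 = -4 + g)
X(p, N) = -N - 3*√6 (X(p, N) = -3*√6 - N = -N - 3*√6)
(2*(-2) + X(-5, Z(-1, 0)))³ = (2*(-2) + (-(-4 - 1) - 3*√6))³ = (-4 + (-1*(-5) - 3*√6))³ = (-4 + (5 - 3*√6))³ = (1 - 3*√6)³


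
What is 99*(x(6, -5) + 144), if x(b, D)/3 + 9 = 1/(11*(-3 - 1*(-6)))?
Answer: 11592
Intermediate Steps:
x(b, D) = -296/11 (x(b, D) = -27 + 3*(1/(11*(-3 - 1*(-6)))) = -27 + 3*(1/(11*(-3 + 6))) = -27 + 3*((1/11)/3) = -27 + 3*((1/11)*(⅓)) = -27 + 3*(1/33) = -27 + 1/11 = -296/11)
99*(x(6, -5) + 144) = 99*(-296/11 + 144) = 99*(1288/11) = 11592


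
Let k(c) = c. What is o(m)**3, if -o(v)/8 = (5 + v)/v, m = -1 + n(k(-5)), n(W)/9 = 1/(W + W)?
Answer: 15252992/6859 ≈ 2223.8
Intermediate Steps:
n(W) = 9/(2*W) (n(W) = 9/(W + W) = 9/((2*W)) = 9*(1/(2*W)) = 9/(2*W))
m = -19/10 (m = -1 + (9/2)/(-5) = -1 + (9/2)*(-1/5) = -1 - 9/10 = -19/10 ≈ -1.9000)
o(v) = -8*(5 + v)/v
o(m)**3 = (-8 - 40/(-19/10))**3 = (-8 - 40*(-10/19))**3 = (-8 + 400/19)**3 = (248/19)**3 = 15252992/6859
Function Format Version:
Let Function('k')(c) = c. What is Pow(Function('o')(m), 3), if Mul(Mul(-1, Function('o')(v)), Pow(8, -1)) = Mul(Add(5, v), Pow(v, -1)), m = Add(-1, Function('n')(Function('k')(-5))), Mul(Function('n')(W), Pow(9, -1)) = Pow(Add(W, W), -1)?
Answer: Rational(15252992, 6859) ≈ 2223.8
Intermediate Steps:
Function('n')(W) = Mul(Rational(9, 2), Pow(W, -1)) (Function('n')(W) = Mul(9, Pow(Add(W, W), -1)) = Mul(9, Pow(Mul(2, W), -1)) = Mul(9, Mul(Rational(1, 2), Pow(W, -1))) = Mul(Rational(9, 2), Pow(W, -1)))
m = Rational(-19, 10) (m = Add(-1, Mul(Rational(9, 2), Pow(-5, -1))) = Add(-1, Mul(Rational(9, 2), Rational(-1, 5))) = Add(-1, Rational(-9, 10)) = Rational(-19, 10) ≈ -1.9000)
Function('o')(v) = Mul(-8, Pow(v, -1), Add(5, v)) (Function('o')(v) = Mul(-8, Mul(Add(5, v), Pow(v, -1))) = Mul(-8, Mul(Pow(v, -1), Add(5, v))) = Mul(-8, Pow(v, -1), Add(5, v)))
Pow(Function('o')(m), 3) = Pow(Add(-8, Mul(-40, Pow(Rational(-19, 10), -1))), 3) = Pow(Add(-8, Mul(-40, Rational(-10, 19))), 3) = Pow(Add(-8, Rational(400, 19)), 3) = Pow(Rational(248, 19), 3) = Rational(15252992, 6859)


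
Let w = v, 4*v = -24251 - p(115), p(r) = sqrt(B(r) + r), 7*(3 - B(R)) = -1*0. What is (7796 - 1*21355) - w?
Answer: -29985/4 + sqrt(118)/4 ≈ -7493.5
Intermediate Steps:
B(R) = 3 (B(R) = 3 - (-1)*0/7 = 3 - 1/7*0 = 3 + 0 = 3)
p(r) = sqrt(3 + r)
v = -24251/4 - sqrt(118)/4 (v = (-24251 - sqrt(3 + 115))/4 = (-24251 - sqrt(118))/4 = -24251/4 - sqrt(118)/4 ≈ -6065.5)
w = -24251/4 - sqrt(118)/4 ≈ -6065.5
(7796 - 1*21355) - w = (7796 - 1*21355) - (-24251/4 - sqrt(118)/4) = (7796 - 21355) + (24251/4 + sqrt(118)/4) = -13559 + (24251/4 + sqrt(118)/4) = -29985/4 + sqrt(118)/4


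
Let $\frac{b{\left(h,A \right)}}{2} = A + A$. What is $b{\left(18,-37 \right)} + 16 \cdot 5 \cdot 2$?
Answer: $12$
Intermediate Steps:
$b{\left(h,A \right)} = 4 A$ ($b{\left(h,A \right)} = 2 \left(A + A\right) = 2 \cdot 2 A = 4 A$)
$b{\left(18,-37 \right)} + 16 \cdot 5 \cdot 2 = 4 \left(-37\right) + 16 \cdot 5 \cdot 2 = -148 + 80 \cdot 2 = -148 + 160 = 12$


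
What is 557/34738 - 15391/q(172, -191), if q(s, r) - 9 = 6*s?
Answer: -534072721/36162258 ≈ -14.769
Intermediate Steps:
q(s, r) = 9 + 6*s
557/34738 - 15391/q(172, -191) = 557/34738 - 15391/(9 + 6*172) = 557*(1/34738) - 15391/(9 + 1032) = 557/34738 - 15391/1041 = -534072721/36162258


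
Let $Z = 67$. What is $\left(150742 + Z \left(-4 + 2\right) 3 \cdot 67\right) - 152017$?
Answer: $-28209$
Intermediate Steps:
$\left(150742 + Z \left(-4 + 2\right) 3 \cdot 67\right) - 152017 = \left(150742 + 67 \left(-4 + 2\right) 3 \cdot 67\right) - 152017 = \left(150742 + 67 \left(\left(-2\right) 3\right) 67\right) - 152017 = \left(150742 + 67 \left(-6\right) 67\right) - 152017 = \left(150742 - 26934\right) - 152017 = 123808 - 152017 = -28209$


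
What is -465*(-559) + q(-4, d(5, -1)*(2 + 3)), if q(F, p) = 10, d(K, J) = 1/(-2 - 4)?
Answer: 259945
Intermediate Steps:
d(K, J) = -⅙ (d(K, J) = 1/(-6) = -⅙)
-465*(-559) + q(-4, d(5, -1)*(2 + 3)) = -465*(-559) + 10 = 259935 + 10 = 259945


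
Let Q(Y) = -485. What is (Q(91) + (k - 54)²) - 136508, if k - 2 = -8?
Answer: -133393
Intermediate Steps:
k = -6 (k = 2 - 8 = -6)
(Q(91) + (k - 54)²) - 136508 = (-485 + (-6 - 54)²) - 136508 = (-485 + (-60)²) - 136508 = (-485 + 3600) - 136508 = 3115 - 136508 = -133393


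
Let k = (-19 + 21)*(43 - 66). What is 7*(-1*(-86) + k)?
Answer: 280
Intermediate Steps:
k = -46 (k = 2*(-23) = -46)
7*(-1*(-86) + k) = 7*(-1*(-86) - 46) = 7*(86 - 46) = 7*40 = 280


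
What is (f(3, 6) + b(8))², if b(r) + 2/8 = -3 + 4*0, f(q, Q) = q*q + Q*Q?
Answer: 27889/16 ≈ 1743.1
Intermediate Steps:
f(q, Q) = Q² + q² (f(q, Q) = q² + Q² = Q² + q²)
b(r) = -13/4 (b(r) = -¼ + (-3 + 4*0) = -¼ + (-3 + 0) = -¼ - 3 = -13/4)
(f(3, 6) + b(8))² = ((6² + 3²) - 13/4)² = ((36 + 9) - 13/4)² = (45 - 13/4)² = (167/4)² = 27889/16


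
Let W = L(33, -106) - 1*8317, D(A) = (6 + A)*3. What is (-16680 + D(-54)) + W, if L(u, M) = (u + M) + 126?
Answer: -25088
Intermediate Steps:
L(u, M) = 126 + M + u (L(u, M) = (M + u) + 126 = 126 + M + u)
D(A) = 18 + 3*A
W = -8264 (W = (126 - 106 + 33) - 1*8317 = 53 - 8317 = -8264)
(-16680 + D(-54)) + W = (-16680 + (18 + 3*(-54))) - 8264 = (-16680 + (18 - 162)) - 8264 = (-16680 - 144) - 8264 = -16824 - 8264 = -25088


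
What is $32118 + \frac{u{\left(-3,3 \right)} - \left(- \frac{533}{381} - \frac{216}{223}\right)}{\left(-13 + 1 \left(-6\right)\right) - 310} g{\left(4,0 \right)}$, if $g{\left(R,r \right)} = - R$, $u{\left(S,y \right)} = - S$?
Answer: $\frac{897790721762}{27952827} \approx 32118.0$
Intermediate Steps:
$32118 + \frac{u{\left(-3,3 \right)} - \left(- \frac{533}{381} - \frac{216}{223}\right)}{\left(-13 + 1 \left(-6\right)\right) - 310} g{\left(4,0 \right)} = 32118 + \frac{\left(-1\right) \left(-3\right) - \left(- \frac{533}{381} - \frac{216}{223}\right)}{\left(-13 + 1 \left(-6\right)\right) - 310} \left(\left(-1\right) 4\right) = 32118 + \frac{3 - - \frac{201155}{84963}}{\left(-13 - 6\right) - 310} \left(-4\right) = 32118 + \frac{3 + \left(\frac{216}{223} + \frac{533}{381}\right)}{-19 - 310} \left(-4\right) = 32118 + \frac{3 + \frac{201155}{84963}}{-329} \left(-4\right) = 32118 + \frac{456044}{84963} \left(- \frac{1}{329}\right) \left(-4\right) = 32118 - - \frac{1824176}{27952827} = 32118 + \frac{1824176}{27952827} = \frac{897790721762}{27952827}$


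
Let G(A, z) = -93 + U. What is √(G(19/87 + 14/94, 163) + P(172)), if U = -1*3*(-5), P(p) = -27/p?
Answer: I*√578049/86 ≈ 8.8406*I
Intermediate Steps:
U = 15 (U = -3*(-5) = 15)
G(A, z) = -78 (G(A, z) = -93 + 15 = -78)
√(G(19/87 + 14/94, 163) + P(172)) = √(-78 - 27/172) = √(-13443/172) = I*√578049/86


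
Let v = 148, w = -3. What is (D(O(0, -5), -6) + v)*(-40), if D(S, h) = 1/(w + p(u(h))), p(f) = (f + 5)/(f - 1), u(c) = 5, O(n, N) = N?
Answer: -5840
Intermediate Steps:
p(f) = (5 + f)/(-1 + f)
D(S, h) = -2 (D(S, h) = 1/(-3 + (5 + 5)/(-1 + 5)) = 1/(-3 + 10/4) = 1/(-3 + (¼)*10) = 1/(-3 + 5/2) = 1/(-½) = -2)
(D(O(0, -5), -6) + v)*(-40) = (-2 + 148)*(-40) = 146*(-40) = -5840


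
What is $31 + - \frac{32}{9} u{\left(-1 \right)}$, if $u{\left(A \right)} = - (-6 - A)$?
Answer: $\frac{119}{9} \approx 13.222$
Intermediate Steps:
$u{\left(A \right)} = 6 + A$
$31 + - \frac{32}{9} u{\left(-1 \right)} = 31 + - \frac{32}{9} \left(6 - 1\right) = 31 + \left(-32\right) \frac{1}{9} \cdot 5 = 31 - \frac{160}{9} = \frac{119}{9}$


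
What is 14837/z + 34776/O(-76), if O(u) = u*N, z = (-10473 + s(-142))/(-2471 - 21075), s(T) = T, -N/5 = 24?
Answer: 137584603/4180 ≈ 32915.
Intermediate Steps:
N = -120 (N = -5*24 = -120)
z = 55/122 (z = (-10473 - 142)/(-2471 - 21075) = -10615/(-23546) = -10615*(-1/23546) = 55/122 ≈ 0.45082)
O(u) = -120*u (O(u) = u*(-120) = -120*u)
14837/z + 34776/O(-76) = 14837/(55/122) + 34776/((-120*(-76))) = 14837*(122/55) + 34776/9120 = 1810114/55 + 34776*(1/9120) = 1810114/55 + 1449/380 = 137584603/4180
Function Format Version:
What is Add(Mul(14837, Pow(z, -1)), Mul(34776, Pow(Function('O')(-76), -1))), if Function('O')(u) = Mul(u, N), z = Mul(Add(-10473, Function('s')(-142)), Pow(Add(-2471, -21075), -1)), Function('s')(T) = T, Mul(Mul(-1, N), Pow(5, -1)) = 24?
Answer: Rational(137584603, 4180) ≈ 32915.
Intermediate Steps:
N = -120 (N = Mul(-5, 24) = -120)
z = Rational(55, 122) (z = Mul(Add(-10473, -142), Pow(Add(-2471, -21075), -1)) = Mul(-10615, Pow(-23546, -1)) = Mul(-10615, Rational(-1, 23546)) = Rational(55, 122) ≈ 0.45082)
Function('O')(u) = Mul(-120, u) (Function('O')(u) = Mul(u, -120) = Mul(-120, u))
Add(Mul(14837, Pow(z, -1)), Mul(34776, Pow(Function('O')(-76), -1))) = Add(Mul(14837, Pow(Rational(55, 122), -1)), Mul(34776, Pow(Mul(-120, -76), -1))) = Add(Mul(14837, Rational(122, 55)), Mul(34776, Pow(9120, -1))) = Add(Rational(1810114, 55), Mul(34776, Rational(1, 9120))) = Add(Rational(1810114, 55), Rational(1449, 380)) = Rational(137584603, 4180)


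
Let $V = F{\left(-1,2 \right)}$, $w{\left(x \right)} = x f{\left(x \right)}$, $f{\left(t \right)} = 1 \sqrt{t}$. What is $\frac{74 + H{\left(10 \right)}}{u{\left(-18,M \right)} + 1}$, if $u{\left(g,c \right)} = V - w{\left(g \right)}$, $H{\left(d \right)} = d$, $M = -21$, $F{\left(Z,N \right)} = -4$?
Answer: $- \frac{28}{649} - \frac{504 i \sqrt{2}}{649} \approx -0.043143 - 1.0982 i$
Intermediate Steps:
$f{\left(t \right)} = \sqrt{t}$
$w{\left(x \right)} = x^{\frac{3}{2}}$ ($w{\left(x \right)} = x \sqrt{x} = x^{\frac{3}{2}}$)
$V = -4$
$u{\left(g,c \right)} = -4 - g^{\frac{3}{2}}$
$\frac{74 + H{\left(10 \right)}}{u{\left(-18,M \right)} + 1} = \frac{74 + 10}{\left(-4 - \left(-18\right)^{\frac{3}{2}}\right) + 1} = \frac{84}{\left(-4 - - 54 i \sqrt{2}\right) + 1} = \frac{84}{\left(-4 + 54 i \sqrt{2}\right) + 1} = \frac{84}{-3 + 54 i \sqrt{2}}$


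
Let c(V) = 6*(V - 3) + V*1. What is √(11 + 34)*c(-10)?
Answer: -264*√5 ≈ -590.32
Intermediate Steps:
c(V) = -18 + 7*V (c(V) = 6*(-3 + V) + V = (-18 + 6*V) + V = -18 + 7*V)
√(11 + 34)*c(-10) = √(11 + 34)*(-18 + 7*(-10)) = √45*(-18 - 70) = (3*√5)*(-88) = -264*√5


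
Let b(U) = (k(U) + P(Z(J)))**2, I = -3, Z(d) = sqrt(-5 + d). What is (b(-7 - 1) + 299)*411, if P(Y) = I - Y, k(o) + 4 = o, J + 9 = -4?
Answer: 207966 + 36990*I*sqrt(2) ≈ 2.0797e+5 + 52312.0*I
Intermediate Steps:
J = -13 (J = -9 - 4 = -13)
k(o) = -4 + o
P(Y) = -3 - Y
b(U) = (-7 + U - 3*I*sqrt(2))**2 (b(U) = ((-4 + U) + (-3 - sqrt(-5 - 13)))**2 = ((-4 + U) + (-3 - sqrt(-18)))**2 = ((-4 + U) + (-3 - 3*I*sqrt(2)))**2 = (-7 + U - 3*I*sqrt(2))**2)
(b(-7 - 1) + 299)*411 = ((7 - (-7 - 1) + 3*I*sqrt(2))**2 + 299)*411 = ((7 - 1*(-8) + 3*I*sqrt(2))**2 + 299)*411 = ((7 + 8 + 3*I*sqrt(2))**2 + 299)*411 = ((15 + 3*I*sqrt(2))**2 + 299)*411 = (299 + (15 + 3*I*sqrt(2))**2)*411 = 122889 + 411*(15 + 3*I*sqrt(2))**2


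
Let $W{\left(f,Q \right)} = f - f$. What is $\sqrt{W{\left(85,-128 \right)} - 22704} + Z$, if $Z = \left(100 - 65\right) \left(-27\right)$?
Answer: $-945 + 4 i \sqrt{1419} \approx -945.0 + 150.68 i$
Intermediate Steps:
$W{\left(f,Q \right)} = 0$
$Z = -945$ ($Z = 35 \left(-27\right) = -945$)
$\sqrt{W{\left(85,-128 \right)} - 22704} + Z = \sqrt{0 - 22704} - 945 = \sqrt{-22704} - 945 = 4 i \sqrt{1419} - 945 = -945 + 4 i \sqrt{1419}$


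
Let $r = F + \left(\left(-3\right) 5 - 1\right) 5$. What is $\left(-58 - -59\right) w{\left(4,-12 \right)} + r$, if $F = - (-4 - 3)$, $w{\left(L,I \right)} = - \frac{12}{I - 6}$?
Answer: $- \frac{217}{3} \approx -72.333$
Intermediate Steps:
$w{\left(L,I \right)} = - \frac{12}{-6 + I}$
$F = 7$ ($F = \left(-1\right) \left(-7\right) = 7$)
$r = -73$ ($r = 7 + \left(\left(-3\right) 5 - 1\right) 5 = 7 + \left(-15 - 1\right) 5 = 7 - 80 = -73$)
$\left(-58 - -59\right) w{\left(4,-12 \right)} + r = \left(-58 - -59\right) \left(- \frac{12}{-6 - 12}\right) - 73 = \left(-58 + 59\right) \left(- \frac{12}{-18}\right) - 73 = 1 \left(\left(-12\right) \left(- \frac{1}{18}\right)\right) - 73 = 1 \cdot \frac{2}{3} - 73 = \frac{2}{3} - 73 = - \frac{217}{3}$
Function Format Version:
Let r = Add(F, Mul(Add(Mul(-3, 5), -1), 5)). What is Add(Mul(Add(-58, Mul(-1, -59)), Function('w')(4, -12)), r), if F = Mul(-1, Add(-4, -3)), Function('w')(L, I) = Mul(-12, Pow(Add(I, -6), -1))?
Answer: Rational(-217, 3) ≈ -72.333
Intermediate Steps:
Function('w')(L, I) = Mul(-12, Pow(Add(-6, I), -1))
F = 7 (F = Mul(-1, -7) = 7)
r = -73 (r = Add(7, Mul(Add(Mul(-3, 5), -1), 5)) = Add(7, Mul(Add(-15, -1), 5)) = Add(7, Mul(-16, 5)) = Add(7, -80) = -73)
Add(Mul(Add(-58, Mul(-1, -59)), Function('w')(4, -12)), r) = Add(Mul(Add(-58, Mul(-1, -59)), Mul(-12, Pow(Add(-6, -12), -1))), -73) = Add(Mul(Add(-58, 59), Mul(-12, Pow(-18, -1))), -73) = Add(Mul(1, Mul(-12, Rational(-1, 18))), -73) = Add(Mul(1, Rational(2, 3)), -73) = Add(Rational(2, 3), -73) = Rational(-217, 3)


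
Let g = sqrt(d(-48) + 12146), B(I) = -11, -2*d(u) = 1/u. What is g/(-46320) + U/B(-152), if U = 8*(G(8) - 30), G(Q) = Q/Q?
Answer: 232/11 - sqrt(6996102)/1111680 ≈ 21.089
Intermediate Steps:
G(Q) = 1
d(u) = -1/(2*u)
g = sqrt(6996102)/24 (g = sqrt(-1/2/(-48) + 12146) = sqrt(-1/2*(-1/48) + 12146) = sqrt(1/96 + 12146) = sqrt(1166017/96) = sqrt(6996102)/24 ≈ 110.21)
U = -232 (U = 8*(1 - 30) = 8*(-29) = -232)
g/(-46320) + U/B(-152) = (sqrt(6996102)/24)/(-46320) - 232/(-11) = (sqrt(6996102)/24)*(-1/46320) - 232*(-1/11) = -sqrt(6996102)/1111680 + 232/11 = 232/11 - sqrt(6996102)/1111680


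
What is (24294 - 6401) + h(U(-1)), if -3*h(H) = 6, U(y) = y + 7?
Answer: 17891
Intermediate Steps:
U(y) = 7 + y
h(H) = -2 (h(H) = -⅓*6 = -2)
(24294 - 6401) + h(U(-1)) = (24294 - 6401) - 2 = 17893 - 2 = 17891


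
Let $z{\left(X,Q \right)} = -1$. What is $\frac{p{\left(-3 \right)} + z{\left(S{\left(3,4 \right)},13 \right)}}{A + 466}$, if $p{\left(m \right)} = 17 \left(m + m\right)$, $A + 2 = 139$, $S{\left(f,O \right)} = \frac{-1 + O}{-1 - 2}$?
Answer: $- \frac{103}{603} \approx -0.17081$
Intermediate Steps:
$S{\left(f,O \right)} = \frac{1}{3} - \frac{O}{3}$ ($S{\left(f,O \right)} = \frac{-1 + O}{-3} = \left(-1 + O\right) \left(- \frac{1}{3}\right) = \frac{1}{3} - \frac{O}{3}$)
$A = 137$ ($A = -2 + 139 = 137$)
$p{\left(m \right)} = 34 m$ ($p{\left(m \right)} = 17 \cdot 2 m = 34 m$)
$\frac{p{\left(-3 \right)} + z{\left(S{\left(3,4 \right)},13 \right)}}{A + 466} = \frac{34 \left(-3\right) - 1}{137 + 466} = \frac{-102 - 1}{603} = \left(-103\right) \frac{1}{603} = - \frac{103}{603}$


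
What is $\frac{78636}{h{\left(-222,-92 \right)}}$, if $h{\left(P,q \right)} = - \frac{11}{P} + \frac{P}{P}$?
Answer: $\frac{17457192}{233} \approx 74924.0$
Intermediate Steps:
$h{\left(P,q \right)} = 1 - \frac{11}{P}$ ($h{\left(P,q \right)} = - \frac{11}{P} + 1 = 1 - \frac{11}{P}$)
$\frac{78636}{h{\left(-222,-92 \right)}} = \frac{78636}{\frac{1}{-222} \left(-11 - 222\right)} = \frac{78636}{\left(- \frac{1}{222}\right) \left(-233\right)} = \frac{78636}{\frac{233}{222}} = 78636 \cdot \frac{222}{233} = \frac{17457192}{233}$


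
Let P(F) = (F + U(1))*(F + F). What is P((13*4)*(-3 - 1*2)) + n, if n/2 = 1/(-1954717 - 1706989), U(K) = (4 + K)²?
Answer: 223730236599/1830853 ≈ 1.2220e+5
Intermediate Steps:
n = -1/1830853 (n = 2/(-1954717 - 1706989) = 2/(-3661706) = 2*(-1/3661706) = -1/1830853 ≈ -5.4619e-7)
P(F) = 2*F*(25 + F) (P(F) = (F + (4 + 1)²)*(F + F) = (F + 5²)*(2*F) = (F + 25)*(2*F) = (25 + F)*(2*F) = 2*F*(25 + F))
P((13*4)*(-3 - 1*2)) + n = 2*((13*4)*(-3 - 1*2))*(25 + (13*4)*(-3 - 1*2)) - 1/1830853 = 2*(52*(-3 - 2))*(25 + 52*(-3 - 2)) - 1/1830853 = 2*(52*(-5))*(25 + 52*(-5)) - 1/1830853 = 2*(-260)*(25 - 260) - 1/1830853 = 2*(-260)*(-235) - 1/1830853 = 122200 - 1/1830853 = 223730236599/1830853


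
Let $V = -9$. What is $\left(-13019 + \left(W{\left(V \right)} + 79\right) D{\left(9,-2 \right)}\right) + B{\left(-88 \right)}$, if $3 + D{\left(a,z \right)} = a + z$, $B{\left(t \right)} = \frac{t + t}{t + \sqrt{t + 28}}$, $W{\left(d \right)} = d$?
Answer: $- \frac{24849917}{1951} + \frac{88 i \sqrt{15}}{1951} \approx -12737.0 + 0.17469 i$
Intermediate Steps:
$B{\left(t \right)} = \frac{2 t}{t + \sqrt{28 + t}}$
$D{\left(a,z \right)} = -3 + a + z$ ($D{\left(a,z \right)} = -3 + \left(a + z\right) = -3 + a + z$)
$\left(-13019 + \left(W{\left(V \right)} + 79\right) D{\left(9,-2 \right)}\right) + B{\left(-88 \right)} = \left(-13019 + \left(-9 + 79\right) \left(-3 + 9 - 2\right)\right) + 2 \left(-88\right) \frac{1}{-88 + \sqrt{28 - 88}} = \left(-13019 + 70 \cdot 4\right) + 2 \left(-88\right) \frac{1}{-88 + \sqrt{-60}} = \left(-13019 + 280\right) + 2 \left(-88\right) \frac{1}{-88 + 2 i \sqrt{15}} = -12739 - \frac{176}{-88 + 2 i \sqrt{15}}$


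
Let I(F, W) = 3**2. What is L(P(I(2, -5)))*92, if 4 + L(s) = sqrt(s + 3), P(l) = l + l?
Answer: -368 + 92*sqrt(21) ≈ 53.597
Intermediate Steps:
I(F, W) = 9
P(l) = 2*l
L(s) = -4 + sqrt(3 + s) (L(s) = -4 + sqrt(s + 3) = -4 + sqrt(3 + s))
L(P(I(2, -5)))*92 = (-4 + sqrt(3 + 2*9))*92 = (-4 + sqrt(3 + 18))*92 = (-4 + sqrt(21))*92 = -368 + 92*sqrt(21)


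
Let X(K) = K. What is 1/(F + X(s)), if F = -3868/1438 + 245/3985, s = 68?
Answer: 573043/37460757 ≈ 0.015297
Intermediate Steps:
F = -1506167/573043 (F = -3868*1/1438 + 245*(1/3985) = -1934/719 + 49/797 = -1506167/573043 ≈ -2.6284)
1/(F + X(s)) = 1/(-1506167/573043 + 68) = 1/(37460757/573043) = 573043/37460757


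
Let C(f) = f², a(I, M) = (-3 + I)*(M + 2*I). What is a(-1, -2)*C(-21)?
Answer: 7056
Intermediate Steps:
a(-1, -2)*C(-21) = (-6*(-1) - 3*(-2) + 2*(-1)² - 1*(-2))*(-21)² = (6 + 6 + 2*1 + 2)*441 = (6 + 6 + 2 + 2)*441 = 16*441 = 7056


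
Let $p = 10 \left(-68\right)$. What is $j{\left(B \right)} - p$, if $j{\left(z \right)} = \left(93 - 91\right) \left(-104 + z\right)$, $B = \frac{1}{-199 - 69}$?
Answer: $\frac{63247}{134} \approx 471.99$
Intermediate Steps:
$B = - \frac{1}{268}$ ($B = \frac{1}{-268} = - \frac{1}{268} \approx -0.0037313$)
$p = -680$
$j{\left(z \right)} = -208 + 2 z$ ($j{\left(z \right)} = 2 \left(-104 + z\right) = -208 + 2 z$)
$j{\left(B \right)} - p = \left(-208 + 2 \left(- \frac{1}{268}\right)\right) - -680 = \left(-208 - \frac{1}{134}\right) + 680 = - \frac{27873}{134} + 680 = \frac{63247}{134}$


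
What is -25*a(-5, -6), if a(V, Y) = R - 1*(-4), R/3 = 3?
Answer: -325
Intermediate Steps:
R = 9 (R = 3*3 = 9)
a(V, Y) = 13 (a(V, Y) = 9 - 1*(-4) = 9 + 4 = 13)
-25*a(-5, -6) = -25*13 = -325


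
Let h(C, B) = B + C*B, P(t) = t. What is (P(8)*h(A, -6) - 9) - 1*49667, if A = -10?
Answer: -49244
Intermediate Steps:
h(C, B) = B + B*C
(P(8)*h(A, -6) - 9) - 1*49667 = (8*(-6*(1 - 10)) - 9) - 1*49667 = (8*(-6*(-9)) - 9) - 49667 = (8*54 - 9) - 49667 = (432 - 9) - 49667 = 423 - 49667 = -49244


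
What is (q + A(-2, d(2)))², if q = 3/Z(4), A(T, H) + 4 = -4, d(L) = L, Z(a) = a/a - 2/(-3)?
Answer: 961/25 ≈ 38.440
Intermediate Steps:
Z(a) = 5/3 (Z(a) = 1 - 2*(-⅓) = 1 + ⅔ = 5/3)
A(T, H) = -8 (A(T, H) = -4 - 4 = -8)
q = 9/5 (q = 3/(5/3) = 3*(⅗) = 9/5 ≈ 1.8000)
(q + A(-2, d(2)))² = (9/5 - 8)² = (-31/5)² = 961/25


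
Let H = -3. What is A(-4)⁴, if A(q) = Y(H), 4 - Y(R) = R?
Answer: 2401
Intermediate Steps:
Y(R) = 4 - R
A(q) = 7 (A(q) = 4 - 1*(-3) = 4 + 3 = 7)
A(-4)⁴ = 7⁴ = 2401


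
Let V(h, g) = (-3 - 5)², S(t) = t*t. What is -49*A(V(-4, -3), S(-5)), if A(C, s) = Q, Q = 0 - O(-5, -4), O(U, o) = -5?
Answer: -245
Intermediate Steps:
Q = 5 (Q = 0 - 1*(-5) = 0 + 5 = 5)
S(t) = t²
V(h, g) = 64 (V(h, g) = (-8)² = 64)
A(C, s) = 5
-49*A(V(-4, -3), S(-5)) = -49*5 = -245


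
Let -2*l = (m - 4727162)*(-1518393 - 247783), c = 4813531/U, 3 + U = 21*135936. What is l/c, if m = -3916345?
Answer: -21789501575827243248/4813531 ≈ -4.5267e+12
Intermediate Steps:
U = 2854653 (U = -3 + 21*135936 = -3 + 2854656 = 2854653)
c = 4813531/2854653 ≈ 1.6862
l = -7632977309616 (l = -(-3916345 - 4727162)*(-1518393 - 247783)/2 = -(-8643507)*(-1766176)/2 = -½*15265954619232 = -7632977309616)
l/c = -7632977309616/4813531/2854653 = -7632977309616*2854653/4813531 = -21789501575827243248/4813531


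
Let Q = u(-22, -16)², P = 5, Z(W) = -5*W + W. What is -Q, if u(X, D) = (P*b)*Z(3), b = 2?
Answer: -14400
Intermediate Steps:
Z(W) = -4*W
u(X, D) = -120 (u(X, D) = (5*2)*(-4*3) = 10*(-12) = -120)
Q = 14400 (Q = (-120)² = 14400)
-Q = -1*14400 = -14400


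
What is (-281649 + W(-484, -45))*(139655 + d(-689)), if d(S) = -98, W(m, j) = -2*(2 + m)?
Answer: -39171556545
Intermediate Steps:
W(m, j) = -4 - 2*m
(-281649 + W(-484, -45))*(139655 + d(-689)) = (-281649 + (-4 - 2*(-484)))*(139655 - 98) = (-281649 + (-4 + 968))*139557 = (-281649 + 964)*139557 = -280685*139557 = -39171556545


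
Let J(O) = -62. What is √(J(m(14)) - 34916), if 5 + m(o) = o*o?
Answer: I*√34978 ≈ 187.02*I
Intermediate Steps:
m(o) = -5 + o² (m(o) = -5 + o*o = -5 + o²)
√(J(m(14)) - 34916) = √(-62 - 34916) = √(-34978) = I*√34978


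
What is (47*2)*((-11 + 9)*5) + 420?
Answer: -520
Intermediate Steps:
(47*2)*((-11 + 9)*5) + 420 = 94*(-2*5) + 420 = 94*(-10) + 420 = -940 + 420 = -520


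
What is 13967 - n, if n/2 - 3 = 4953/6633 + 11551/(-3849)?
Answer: 13205379967/945571 ≈ 13966.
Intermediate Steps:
n = 1410190/945571 (n = 6 + 2*(4953/6633 + 11551/(-3849)) = 6 + 2*(4953*(1/6633) + 11551*(-1/3849)) = 6 + 2*(1651/2211 - 11551/3849) = 6 + 2*(-2131618/945571) = 6 - 4263236/945571 = 1410190/945571 ≈ 1.4914)
13967 - n = 13967 - 1*1410190/945571 = 13967 - 1410190/945571 = 13205379967/945571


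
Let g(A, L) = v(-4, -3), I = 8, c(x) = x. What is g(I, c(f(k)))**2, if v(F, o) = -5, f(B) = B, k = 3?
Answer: 25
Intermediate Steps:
g(A, L) = -5
g(I, c(f(k)))**2 = (-5)**2 = 25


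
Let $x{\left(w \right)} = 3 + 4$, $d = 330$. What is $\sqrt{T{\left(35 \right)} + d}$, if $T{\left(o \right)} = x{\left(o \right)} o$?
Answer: $5 \sqrt{23} \approx 23.979$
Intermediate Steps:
$x{\left(w \right)} = 7$
$T{\left(o \right)} = 7 o$
$\sqrt{T{\left(35 \right)} + d} = \sqrt{7 \cdot 35 + 330} = \sqrt{245 + 330} = \sqrt{575} = 5 \sqrt{23}$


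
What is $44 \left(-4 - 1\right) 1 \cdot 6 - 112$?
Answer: $-1432$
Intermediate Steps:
$44 \left(-4 - 1\right) 1 \cdot 6 - 112 = 44 \left(\left(-5\right) 6\right) - 112 = 44 \left(-30\right) - 112 = -1320 - 112 = -1432$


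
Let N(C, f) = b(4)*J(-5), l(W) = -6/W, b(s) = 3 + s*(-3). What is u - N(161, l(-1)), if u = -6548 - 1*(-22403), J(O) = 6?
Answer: 15909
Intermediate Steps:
b(s) = 3 - 3*s
u = 15855 (u = -6548 + 22403 = 15855)
N(C, f) = -54 (N(C, f) = (3 - 3*4)*6 = (3 - 12)*6 = -9*6 = -54)
u - N(161, l(-1)) = 15855 - 1*(-54) = 15855 + 54 = 15909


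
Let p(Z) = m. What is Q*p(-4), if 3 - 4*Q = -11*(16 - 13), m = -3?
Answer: -27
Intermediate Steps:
p(Z) = -3
Q = 9 (Q = 3/4 - (-11)*(16 - 13)/4 = 3/4 - (-11)*3/4 = 3/4 - 1/4*(-33) = 3/4 + 33/4 = 9)
Q*p(-4) = 9*(-3) = -27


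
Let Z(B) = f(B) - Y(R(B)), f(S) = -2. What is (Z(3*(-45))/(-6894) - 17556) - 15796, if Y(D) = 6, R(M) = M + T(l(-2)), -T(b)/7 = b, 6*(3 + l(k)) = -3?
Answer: -114964340/3447 ≈ -33352.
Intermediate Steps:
l(k) = -7/2 (l(k) = -3 + (1/6)*(-3) = -3 - 1/2 = -7/2)
T(b) = -7*b
R(M) = 49/2 + M (R(M) = M - 7*(-7/2) = M + 49/2 = 49/2 + M)
Z(B) = -8 (Z(B) = -2 - 1*6 = -2 - 6 = -8)
(Z(3*(-45))/(-6894) - 17556) - 15796 = (-8/(-6894) - 17556) - 15796 = (-8*(-1/6894) - 17556) - 15796 = (4/3447 - 17556) - 15796 = -60515528/3447 - 15796 = -114964340/3447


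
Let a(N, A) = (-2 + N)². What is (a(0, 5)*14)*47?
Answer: 2632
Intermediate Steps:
(a(0, 5)*14)*47 = ((-2 + 0)²*14)*47 = ((-2)²*14)*47 = (4*14)*47 = 56*47 = 2632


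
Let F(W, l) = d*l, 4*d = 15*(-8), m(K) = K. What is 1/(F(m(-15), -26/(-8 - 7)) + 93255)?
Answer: 1/93203 ≈ 1.0729e-5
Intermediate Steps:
d = -30 (d = (15*(-8))/4 = (¼)*(-120) = -30)
F(W, l) = -30*l
1/(F(m(-15), -26/(-8 - 7)) + 93255) = 1/(-(-780)/(-8 - 7) + 93255) = 1/(-(-780)/(-15) + 93255) = 1/(-(-780)*(-1)/15 + 93255) = 1/(-30*26/15 + 93255) = 1/(-52 + 93255) = 1/93203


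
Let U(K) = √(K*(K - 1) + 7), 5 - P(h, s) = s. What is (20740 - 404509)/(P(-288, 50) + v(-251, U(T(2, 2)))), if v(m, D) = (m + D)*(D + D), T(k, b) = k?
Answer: 127923/511 ≈ 250.34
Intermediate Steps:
P(h, s) = 5 - s
U(K) = √(7 + K*(-1 + K)) (U(K) = √(K*(-1 + K) + 7) = √(7 + K*(-1 + K)))
v(m, D) = 2*D*(D + m) (v(m, D) = (D + m)*(2*D) = 2*D*(D + m))
(20740 - 404509)/(P(-288, 50) + v(-251, U(T(2, 2)))) = (20740 - 404509)/((5 - 1*50) + 2*√(7 + 2² - 1*2)*(√(7 + 2² - 1*2) - 251)) = -383769/((5 - 50) + 2*√(7 + 4 - 2)*(√(7 + 4 - 2) - 251)) = -383769/(-45 + 2*√9*(√9 - 251)) = -383769/(-45 + 2*3*(3 - 251)) = -383769/(-45 + 2*3*(-248)) = -383769/(-45 - 1488) = -383769/(-1533) = -383769*(-1/1533) = 127923/511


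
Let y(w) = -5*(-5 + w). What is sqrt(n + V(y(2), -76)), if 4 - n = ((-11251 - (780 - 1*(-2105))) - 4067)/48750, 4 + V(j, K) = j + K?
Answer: I*sqrt(230532666)/1950 ≈ 7.7863*I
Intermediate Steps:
y(w) = 25 - 5*w
V(j, K) = -4 + K + j (V(j, K) = -4 + (j + K) = -4 + (K + j) = -4 + K + j)
n = 213203/48750 (n = 4 - ((-11251 - (780 - 1*(-2105))) - 4067)/48750 = 4 - ((-11251 - (780 + 2105)) - 4067)/48750 = 4 - ((-11251 - 1*2885) - 4067)/48750 = 4 - ((-11251 - 2885) - 4067)/48750 = 4 - (-14136 - 4067)/48750 = 4 - (-18203)/48750 = 4 - 1*(-18203/48750) = 4 + 18203/48750 = 213203/48750 ≈ 4.3734)
sqrt(n + V(y(2), -76)) = sqrt(213203/48750 + (-4 - 76 + (25 - 5*2))) = sqrt(213203/48750 + (-4 - 76 + (25 - 10))) = sqrt(213203/48750 + (-4 - 76 + 15)) = sqrt(213203/48750 - 65) = sqrt(-2955547/48750) = I*sqrt(230532666)/1950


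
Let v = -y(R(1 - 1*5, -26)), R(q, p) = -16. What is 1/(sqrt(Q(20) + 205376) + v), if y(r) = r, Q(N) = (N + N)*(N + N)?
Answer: -1/12920 + 7*sqrt(66)/25840 ≈ 0.0021234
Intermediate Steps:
Q(N) = 4*N**2 (Q(N) = (2*N)*(2*N) = 4*N**2)
v = 16 (v = -1*(-16) = 16)
1/(sqrt(Q(20) + 205376) + v) = 1/(sqrt(4*20**2 + 205376) + 16) = 1/(sqrt(4*400 + 205376) + 16) = 1/(sqrt(1600 + 205376) + 16) = 1/(sqrt(206976) + 16) = 1/(56*sqrt(66) + 16) = 1/(16 + 56*sqrt(66))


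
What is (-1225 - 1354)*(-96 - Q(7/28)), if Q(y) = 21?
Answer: 301743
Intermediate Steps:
(-1225 - 1354)*(-96 - Q(7/28)) = (-1225 - 1354)*(-96 - 1*21) = -2579*(-96 - 21) = -2579*(-117) = 301743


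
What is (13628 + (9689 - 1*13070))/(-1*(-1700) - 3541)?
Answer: -10247/1841 ≈ -5.5660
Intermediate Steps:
(13628 + (9689 - 1*13070))/(-1*(-1700) - 3541) = (13628 + (9689 - 13070))/(1700 - 3541) = (13628 - 3381)/(-1841) = 10247*(-1/1841) = -10247/1841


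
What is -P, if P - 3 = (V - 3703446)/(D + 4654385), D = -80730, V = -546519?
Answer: -1894200/914731 ≈ -2.0708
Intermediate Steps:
P = 1894200/914731 (P = 3 + (-546519 - 3703446)/(-80730 + 4654385) = 3 - 4249965/4573655 = 3 - 4249965*1/4573655 = 3 - 849993/914731 = 1894200/914731 ≈ 2.0708)
-P = -1*1894200/914731 = -1894200/914731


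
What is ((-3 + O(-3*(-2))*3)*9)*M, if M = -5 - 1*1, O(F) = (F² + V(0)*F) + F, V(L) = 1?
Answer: -7614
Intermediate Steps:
O(F) = F² + 2*F (O(F) = (F² + 1*F) + F = (F² + F) + F = (F + F²) + F = F² + 2*F)
M = -6 (M = -5 - 1 = -6)
((-3 + O(-3*(-2))*3)*9)*M = ((-3 + ((-3*(-2))*(2 - 3*(-2)))*3)*9)*(-6) = ((-3 + (6*(2 + 6))*3)*9)*(-6) = ((-3 + (6*8)*3)*9)*(-6) = ((-3 + 48*3)*9)*(-6) = ((-3 + 144)*9)*(-6) = (141*9)*(-6) = 1269*(-6) = -7614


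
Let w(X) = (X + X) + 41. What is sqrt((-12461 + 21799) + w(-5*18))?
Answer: sqrt(9199) ≈ 95.911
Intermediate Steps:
w(X) = 41 + 2*X (w(X) = 2*X + 41 = 41 + 2*X)
sqrt((-12461 + 21799) + w(-5*18)) = sqrt((-12461 + 21799) + (41 + 2*(-5*18))) = sqrt(9338 + (41 + 2*(-90))) = sqrt(9338 + (41 - 180)) = sqrt(9338 - 139) = sqrt(9199)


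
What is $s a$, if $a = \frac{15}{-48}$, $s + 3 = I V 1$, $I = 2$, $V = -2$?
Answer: $\frac{35}{16} \approx 2.1875$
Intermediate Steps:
$s = -7$ ($s = -3 + 2 \left(-2\right) 1 = -3 - 4 = -7$)
$a = - \frac{5}{16}$ ($a = 15 \left(- \frac{1}{48}\right) = - \frac{5}{16} \approx -0.3125$)
$s a = \left(-7\right) \left(- \frac{5}{16}\right) = \frac{35}{16}$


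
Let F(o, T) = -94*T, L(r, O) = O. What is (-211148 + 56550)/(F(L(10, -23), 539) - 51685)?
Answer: 154598/102351 ≈ 1.5105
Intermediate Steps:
(-211148 + 56550)/(F(L(10, -23), 539) - 51685) = (-211148 + 56550)/(-94*539 - 51685) = -154598/(-50666 - 51685) = -154598/(-102351) = -154598*(-1/102351) = 154598/102351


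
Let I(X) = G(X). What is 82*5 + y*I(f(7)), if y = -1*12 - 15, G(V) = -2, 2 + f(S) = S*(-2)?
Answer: 464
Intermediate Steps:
f(S) = -2 - 2*S (f(S) = -2 + S*(-2) = -2 - 2*S)
I(X) = -2
y = -27 (y = -12 - 15 = -27)
82*5 + y*I(f(7)) = 82*5 - 27*(-2) = 410 + 54 = 464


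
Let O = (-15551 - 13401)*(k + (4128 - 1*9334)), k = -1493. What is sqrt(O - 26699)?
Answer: sqrt(193922749) ≈ 13926.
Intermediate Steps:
O = 193949448 (O = (-15551 - 13401)*(-1493 + (4128 - 1*9334)) = -28952*(-1493 + (4128 - 9334)) = -28952*(-1493 - 5206) = -28952*(-6699) = 193949448)
sqrt(O - 26699) = sqrt(193949448 - 26699) = sqrt(193922749)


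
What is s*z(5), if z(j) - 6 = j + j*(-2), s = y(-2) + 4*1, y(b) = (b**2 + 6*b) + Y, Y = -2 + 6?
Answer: 0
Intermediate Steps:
Y = 4
y(b) = 4 + b**2 + 6*b (y(b) = (b**2 + 6*b) + 4 = 4 + b**2 + 6*b)
s = 0 (s = (4 + (-2)**2 + 6*(-2)) + 4*1 = (4 + 4 - 12) + 4 = -4 + 4 = 0)
z(j) = 6 - j (z(j) = 6 + (j + j*(-2)) = 6 + (j - 2*j) = 6 - j)
s*z(5) = 0*(6 - 1*5) = 0*(6 - 5) = 0*1 = 0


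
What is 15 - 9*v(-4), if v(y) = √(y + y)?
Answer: 15 - 18*I*√2 ≈ 15.0 - 25.456*I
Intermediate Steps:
v(y) = √2*√y (v(y) = √(2*y) = √2*√y)
15 - 9*v(-4) = 15 - 9*√2*√(-4) = 15 - 9*√2*2*I = 15 - 18*I*√2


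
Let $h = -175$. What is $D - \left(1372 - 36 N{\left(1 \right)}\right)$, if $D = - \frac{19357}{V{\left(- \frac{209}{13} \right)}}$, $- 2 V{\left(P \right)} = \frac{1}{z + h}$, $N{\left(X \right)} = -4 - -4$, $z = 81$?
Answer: $-3640488$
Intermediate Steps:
$N{\left(X \right)} = 0$ ($N{\left(X \right)} = -4 + 4 = 0$)
$V{\left(P \right)} = \frac{1}{188}$ ($V{\left(P \right)} = - \frac{1}{2 \left(81 - 175\right)} = - \frac{1}{2 \left(-94\right)} = \left(- \frac{1}{2}\right) \left(- \frac{1}{94}\right) = \frac{1}{188}$)
$D = -3639116$ ($D = - 19357 \frac{1}{\frac{1}{188}} = \left(-19357\right) 188 = -3639116$)
$D - \left(1372 - 36 N{\left(1 \right)}\right) = -3639116 - \left(1372 + 0\right) = -3639116 - 1372 = -3640488$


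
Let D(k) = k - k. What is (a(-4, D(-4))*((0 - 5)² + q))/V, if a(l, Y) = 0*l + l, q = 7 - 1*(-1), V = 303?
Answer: -44/101 ≈ -0.43564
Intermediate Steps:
D(k) = 0
q = 8 (q = 7 + 1 = 8)
a(l, Y) = l (a(l, Y) = 0 + l = l)
(a(-4, D(-4))*((0 - 5)² + q))/V = -4*((0 - 5)² + 8)/303 = -4*((-5)² + 8)*(1/303) = -4*(25 + 8)*(1/303) = -4*33*(1/303) = -132*1/303 = -44/101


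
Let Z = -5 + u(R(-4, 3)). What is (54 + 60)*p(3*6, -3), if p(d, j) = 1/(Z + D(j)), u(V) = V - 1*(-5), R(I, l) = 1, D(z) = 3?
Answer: 57/2 ≈ 28.500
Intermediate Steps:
u(V) = 5 + V (u(V) = V + 5 = 5 + V)
Z = 1 (Z = -5 + (5 + 1) = -5 + 6 = 1)
p(d, j) = ¼ (p(d, j) = 1/(1 + 3) = 1/4 = ¼)
(54 + 60)*p(3*6, -3) = (54 + 60)*(¼) = 114*(¼) = 57/2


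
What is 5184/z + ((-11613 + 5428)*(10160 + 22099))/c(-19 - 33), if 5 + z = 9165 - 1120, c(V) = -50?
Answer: 2673594093/670 ≈ 3.9904e+6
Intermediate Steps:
z = 8040 (z = -5 + (9165 - 1120) = -5 + 8045 = 8040)
5184/z + ((-11613 + 5428)*(10160 + 22099))/c(-19 - 33) = 5184/8040 + ((-11613 + 5428)*(10160 + 22099))/(-50) = 5184*(1/8040) - 6185*32259*(-1/50) = 216/335 - 199521915*(-1/50) = 216/335 + 39904383/10 = 2673594093/670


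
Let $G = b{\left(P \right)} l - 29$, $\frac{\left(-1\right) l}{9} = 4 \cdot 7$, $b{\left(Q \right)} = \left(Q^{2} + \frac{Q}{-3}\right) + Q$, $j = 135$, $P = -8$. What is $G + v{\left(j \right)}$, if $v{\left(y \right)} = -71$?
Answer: $-14884$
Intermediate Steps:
$b{\left(Q \right)} = Q^{2} + \frac{2 Q}{3}$ ($b{\left(Q \right)} = \left(Q^{2} - \frac{Q}{3}\right) + Q = Q^{2} + \frac{2 Q}{3}$)
$l = -252$ ($l = - 9 \cdot 4 \cdot 7 = \left(-9\right) 28 = -252$)
$G = -14813$ ($G = \frac{1}{3} \left(-8\right) \left(2 + 3 \left(-8\right)\right) \left(-252\right) - 29 = \frac{1}{3} \left(-8\right) \left(2 - 24\right) \left(-252\right) - 29 = \frac{1}{3} \left(-8\right) \left(-22\right) \left(-252\right) - 29 = \frac{176}{3} \left(-252\right) - 29 = -14784 - 29 = -14813$)
$G + v{\left(j \right)} = -14813 - 71 = -14884$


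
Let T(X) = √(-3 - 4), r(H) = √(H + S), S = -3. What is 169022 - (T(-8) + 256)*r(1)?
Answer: 169022 + √14 - 256*I*√2 ≈ 1.6903e+5 - 362.04*I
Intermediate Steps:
r(H) = √(-3 + H) (r(H) = √(H - 3) = √(-3 + H))
T(X) = I*√7 (T(X) = √(-7) = I*√7)
169022 - (T(-8) + 256)*r(1) = 169022 - (I*√7 + 256)*√(-3 + 1) = 169022 - (256 + I*√7)*√(-2) = 169022 - (256 + I*√7)*I*√2 = 169022 - I*√2*(256 + I*√7)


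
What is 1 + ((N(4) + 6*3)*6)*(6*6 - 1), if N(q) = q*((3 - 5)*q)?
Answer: -2939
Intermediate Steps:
N(q) = -2*q² (N(q) = q*(-2*q) = -2*q²)
1 + ((N(4) + 6*3)*6)*(6*6 - 1) = 1 + ((-2*4² + 6*3)*6)*(6*6 - 1) = 1 + ((-2*16 + 18)*6)*(36 - 1) = 1 + ((-32 + 18)*6)*35 = 1 - 14*6*35 = 1 - 84*35 = 1 - 2940 = -2939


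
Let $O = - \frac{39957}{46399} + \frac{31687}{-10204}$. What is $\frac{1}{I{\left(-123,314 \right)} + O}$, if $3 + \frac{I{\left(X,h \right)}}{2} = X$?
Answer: $- \frac{473455396}{121188726133} \approx -0.0039068$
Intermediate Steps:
$I{\left(X,h \right)} = -6 + 2 X$
$O = - \frac{1877966341}{473455396}$ ($O = \left(-39957\right) \frac{1}{46399} + 31687 \left(- \frac{1}{10204}\right) = - \frac{39957}{46399} - \frac{31687}{10204} = - \frac{1877966341}{473455396} \approx -3.9665$)
$\frac{1}{I{\left(-123,314 \right)} + O} = \frac{1}{\left(-6 + 2 \left(-123\right)\right) - \frac{1877966341}{473455396}} = \frac{1}{\left(-6 - 246\right) - \frac{1877966341}{473455396}} = \frac{1}{-252 - \frac{1877966341}{473455396}} = \frac{1}{- \frac{121188726133}{473455396}} = - \frac{473455396}{121188726133}$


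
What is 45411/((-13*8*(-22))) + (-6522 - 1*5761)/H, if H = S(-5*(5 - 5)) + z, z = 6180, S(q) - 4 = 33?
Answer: 254216683/14224496 ≈ 17.872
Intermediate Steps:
S(q) = 37 (S(q) = 4 + 33 = 37)
H = 6217 (H = 37 + 6180 = 6217)
45411/((-13*8*(-22))) + (-6522 - 1*5761)/H = 45411/((-13*8*(-22))) + (-6522 - 1*5761)/6217 = 45411/((-104*(-22))) + (-6522 - 5761)*(1/6217) = 45411/2288 - 12283*1/6217 = 45411*(1/2288) - 12283/6217 = 45411/2288 - 12283/6217 = 254216683/14224496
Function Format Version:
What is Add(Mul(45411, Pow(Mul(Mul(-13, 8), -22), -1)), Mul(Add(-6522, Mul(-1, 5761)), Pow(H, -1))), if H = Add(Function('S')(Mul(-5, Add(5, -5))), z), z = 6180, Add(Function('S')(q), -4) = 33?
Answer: Rational(254216683, 14224496) ≈ 17.872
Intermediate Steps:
Function('S')(q) = 37 (Function('S')(q) = Add(4, 33) = 37)
H = 6217 (H = Add(37, 6180) = 6217)
Add(Mul(45411, Pow(Mul(Mul(-13, 8), -22), -1)), Mul(Add(-6522, Mul(-1, 5761)), Pow(H, -1))) = Add(Mul(45411, Pow(Mul(Mul(-13, 8), -22), -1)), Mul(Add(-6522, Mul(-1, 5761)), Pow(6217, -1))) = Add(Mul(45411, Pow(Mul(-104, -22), -1)), Mul(Add(-6522, -5761), Rational(1, 6217))) = Add(Mul(45411, Pow(2288, -1)), Mul(-12283, Rational(1, 6217))) = Add(Mul(45411, Rational(1, 2288)), Rational(-12283, 6217)) = Add(Rational(45411, 2288), Rational(-12283, 6217)) = Rational(254216683, 14224496)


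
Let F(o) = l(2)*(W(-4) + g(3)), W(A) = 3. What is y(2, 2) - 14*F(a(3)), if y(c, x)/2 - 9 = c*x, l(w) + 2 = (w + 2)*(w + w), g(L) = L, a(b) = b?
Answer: -1150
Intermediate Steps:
l(w) = -2 + 2*w*(2 + w) (l(w) = -2 + (w + 2)*(w + w) = -2 + (2 + w)*(2*w) = -2 + 2*w*(2 + w))
F(o) = 84 (F(o) = (-2 + 2*2² + 4*2)*(3 + 3) = (-2 + 2*4 + 8)*6 = (-2 + 8 + 8)*6 = 14*6 = 84)
y(c, x) = 18 + 2*c*x (y(c, x) = 18 + 2*(c*x) = 18 + 2*c*x)
y(2, 2) - 14*F(a(3)) = (18 + 2*2*2) - 14*84 = (18 + 8) - 1176 = 26 - 1176 = -1150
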